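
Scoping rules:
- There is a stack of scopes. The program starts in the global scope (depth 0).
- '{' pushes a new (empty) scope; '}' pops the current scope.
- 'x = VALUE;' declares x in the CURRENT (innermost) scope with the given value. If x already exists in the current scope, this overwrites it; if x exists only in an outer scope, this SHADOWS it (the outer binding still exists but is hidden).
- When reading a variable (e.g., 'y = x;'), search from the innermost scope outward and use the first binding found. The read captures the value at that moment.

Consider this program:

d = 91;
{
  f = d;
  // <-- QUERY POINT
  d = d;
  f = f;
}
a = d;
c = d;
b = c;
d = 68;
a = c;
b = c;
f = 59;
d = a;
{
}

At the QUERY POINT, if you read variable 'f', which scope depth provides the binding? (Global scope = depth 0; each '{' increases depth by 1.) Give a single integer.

Step 1: declare d=91 at depth 0
Step 2: enter scope (depth=1)
Step 3: declare f=(read d)=91 at depth 1
Visible at query point: d=91 f=91

Answer: 1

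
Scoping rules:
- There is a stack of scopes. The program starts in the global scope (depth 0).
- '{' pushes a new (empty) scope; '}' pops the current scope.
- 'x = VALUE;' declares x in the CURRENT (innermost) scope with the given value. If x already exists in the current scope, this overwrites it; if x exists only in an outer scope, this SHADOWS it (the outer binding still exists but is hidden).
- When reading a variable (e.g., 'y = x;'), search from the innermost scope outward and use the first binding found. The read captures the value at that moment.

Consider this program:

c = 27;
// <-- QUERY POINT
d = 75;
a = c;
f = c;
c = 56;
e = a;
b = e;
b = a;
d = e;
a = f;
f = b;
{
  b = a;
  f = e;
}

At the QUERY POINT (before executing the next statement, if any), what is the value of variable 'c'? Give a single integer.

Answer: 27

Derivation:
Step 1: declare c=27 at depth 0
Visible at query point: c=27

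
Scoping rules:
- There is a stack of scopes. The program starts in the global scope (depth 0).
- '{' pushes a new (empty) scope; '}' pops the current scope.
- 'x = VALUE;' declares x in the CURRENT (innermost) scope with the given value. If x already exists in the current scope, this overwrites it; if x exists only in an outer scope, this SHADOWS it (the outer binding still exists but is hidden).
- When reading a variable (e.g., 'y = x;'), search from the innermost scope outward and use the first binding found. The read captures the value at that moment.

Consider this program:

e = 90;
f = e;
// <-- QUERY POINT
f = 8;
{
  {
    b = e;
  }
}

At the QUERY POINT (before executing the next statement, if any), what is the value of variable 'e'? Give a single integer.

Answer: 90

Derivation:
Step 1: declare e=90 at depth 0
Step 2: declare f=(read e)=90 at depth 0
Visible at query point: e=90 f=90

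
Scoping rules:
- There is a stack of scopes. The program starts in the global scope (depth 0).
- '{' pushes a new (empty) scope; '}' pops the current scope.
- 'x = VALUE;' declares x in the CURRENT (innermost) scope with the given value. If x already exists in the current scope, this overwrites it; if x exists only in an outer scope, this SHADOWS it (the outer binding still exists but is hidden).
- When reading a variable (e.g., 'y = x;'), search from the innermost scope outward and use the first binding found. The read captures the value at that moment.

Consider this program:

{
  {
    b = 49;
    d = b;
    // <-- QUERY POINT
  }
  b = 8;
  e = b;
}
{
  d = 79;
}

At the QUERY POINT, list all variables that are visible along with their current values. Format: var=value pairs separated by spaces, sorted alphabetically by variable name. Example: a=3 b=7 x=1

Step 1: enter scope (depth=1)
Step 2: enter scope (depth=2)
Step 3: declare b=49 at depth 2
Step 4: declare d=(read b)=49 at depth 2
Visible at query point: b=49 d=49

Answer: b=49 d=49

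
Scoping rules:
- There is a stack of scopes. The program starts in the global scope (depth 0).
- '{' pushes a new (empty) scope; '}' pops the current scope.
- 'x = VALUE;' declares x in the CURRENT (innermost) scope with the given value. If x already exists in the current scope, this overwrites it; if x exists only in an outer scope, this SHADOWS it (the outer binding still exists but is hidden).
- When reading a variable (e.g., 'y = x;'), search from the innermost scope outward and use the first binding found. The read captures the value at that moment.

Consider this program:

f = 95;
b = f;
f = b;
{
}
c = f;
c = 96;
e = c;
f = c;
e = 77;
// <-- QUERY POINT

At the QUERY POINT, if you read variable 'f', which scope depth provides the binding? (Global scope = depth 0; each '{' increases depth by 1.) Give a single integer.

Answer: 0

Derivation:
Step 1: declare f=95 at depth 0
Step 2: declare b=(read f)=95 at depth 0
Step 3: declare f=(read b)=95 at depth 0
Step 4: enter scope (depth=1)
Step 5: exit scope (depth=0)
Step 6: declare c=(read f)=95 at depth 0
Step 7: declare c=96 at depth 0
Step 8: declare e=(read c)=96 at depth 0
Step 9: declare f=(read c)=96 at depth 0
Step 10: declare e=77 at depth 0
Visible at query point: b=95 c=96 e=77 f=96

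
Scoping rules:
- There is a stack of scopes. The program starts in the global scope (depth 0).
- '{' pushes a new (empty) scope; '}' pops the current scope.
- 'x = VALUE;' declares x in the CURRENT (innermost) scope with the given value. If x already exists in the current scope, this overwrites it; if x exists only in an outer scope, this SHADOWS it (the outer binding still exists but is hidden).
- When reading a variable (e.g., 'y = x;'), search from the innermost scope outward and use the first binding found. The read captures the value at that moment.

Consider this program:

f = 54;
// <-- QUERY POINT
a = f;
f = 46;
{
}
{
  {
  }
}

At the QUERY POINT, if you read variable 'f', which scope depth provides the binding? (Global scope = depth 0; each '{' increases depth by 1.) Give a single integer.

Step 1: declare f=54 at depth 0
Visible at query point: f=54

Answer: 0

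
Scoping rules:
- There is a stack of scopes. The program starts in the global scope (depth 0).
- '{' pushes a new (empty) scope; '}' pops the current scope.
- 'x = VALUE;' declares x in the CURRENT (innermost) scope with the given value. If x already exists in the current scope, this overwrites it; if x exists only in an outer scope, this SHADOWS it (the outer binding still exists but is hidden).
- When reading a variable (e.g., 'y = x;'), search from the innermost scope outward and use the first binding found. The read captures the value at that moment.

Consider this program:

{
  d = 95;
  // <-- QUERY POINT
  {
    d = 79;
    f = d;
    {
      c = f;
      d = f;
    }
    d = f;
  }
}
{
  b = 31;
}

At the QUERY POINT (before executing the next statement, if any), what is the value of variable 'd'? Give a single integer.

Step 1: enter scope (depth=1)
Step 2: declare d=95 at depth 1
Visible at query point: d=95

Answer: 95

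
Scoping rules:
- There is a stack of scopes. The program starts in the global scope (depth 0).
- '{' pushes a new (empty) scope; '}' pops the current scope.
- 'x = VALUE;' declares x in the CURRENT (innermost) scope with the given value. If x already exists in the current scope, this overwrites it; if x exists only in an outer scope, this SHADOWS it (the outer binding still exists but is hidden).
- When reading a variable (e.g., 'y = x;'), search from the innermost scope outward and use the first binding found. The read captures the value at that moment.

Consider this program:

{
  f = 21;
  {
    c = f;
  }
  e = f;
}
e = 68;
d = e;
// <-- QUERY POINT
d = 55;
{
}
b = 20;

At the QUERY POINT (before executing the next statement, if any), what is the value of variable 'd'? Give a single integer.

Answer: 68

Derivation:
Step 1: enter scope (depth=1)
Step 2: declare f=21 at depth 1
Step 3: enter scope (depth=2)
Step 4: declare c=(read f)=21 at depth 2
Step 5: exit scope (depth=1)
Step 6: declare e=(read f)=21 at depth 1
Step 7: exit scope (depth=0)
Step 8: declare e=68 at depth 0
Step 9: declare d=(read e)=68 at depth 0
Visible at query point: d=68 e=68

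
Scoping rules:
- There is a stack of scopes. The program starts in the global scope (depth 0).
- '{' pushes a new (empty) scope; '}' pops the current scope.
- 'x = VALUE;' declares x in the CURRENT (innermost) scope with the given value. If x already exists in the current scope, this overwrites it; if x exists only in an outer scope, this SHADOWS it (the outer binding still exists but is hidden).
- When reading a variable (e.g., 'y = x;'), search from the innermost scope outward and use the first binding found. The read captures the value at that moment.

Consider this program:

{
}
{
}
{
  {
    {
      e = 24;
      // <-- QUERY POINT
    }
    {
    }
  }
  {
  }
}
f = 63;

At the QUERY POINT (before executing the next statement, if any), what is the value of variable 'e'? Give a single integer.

Answer: 24

Derivation:
Step 1: enter scope (depth=1)
Step 2: exit scope (depth=0)
Step 3: enter scope (depth=1)
Step 4: exit scope (depth=0)
Step 5: enter scope (depth=1)
Step 6: enter scope (depth=2)
Step 7: enter scope (depth=3)
Step 8: declare e=24 at depth 3
Visible at query point: e=24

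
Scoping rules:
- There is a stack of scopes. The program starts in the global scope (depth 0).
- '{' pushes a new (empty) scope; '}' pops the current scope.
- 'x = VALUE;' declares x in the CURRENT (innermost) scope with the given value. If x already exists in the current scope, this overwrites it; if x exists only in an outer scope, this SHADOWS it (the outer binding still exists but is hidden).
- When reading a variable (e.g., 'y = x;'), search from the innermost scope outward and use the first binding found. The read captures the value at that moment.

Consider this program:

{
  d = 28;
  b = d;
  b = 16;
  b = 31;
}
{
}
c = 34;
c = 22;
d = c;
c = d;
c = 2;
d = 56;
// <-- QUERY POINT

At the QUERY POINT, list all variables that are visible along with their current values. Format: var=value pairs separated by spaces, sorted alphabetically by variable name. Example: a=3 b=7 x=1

Answer: c=2 d=56

Derivation:
Step 1: enter scope (depth=1)
Step 2: declare d=28 at depth 1
Step 3: declare b=(read d)=28 at depth 1
Step 4: declare b=16 at depth 1
Step 5: declare b=31 at depth 1
Step 6: exit scope (depth=0)
Step 7: enter scope (depth=1)
Step 8: exit scope (depth=0)
Step 9: declare c=34 at depth 0
Step 10: declare c=22 at depth 0
Step 11: declare d=(read c)=22 at depth 0
Step 12: declare c=(read d)=22 at depth 0
Step 13: declare c=2 at depth 0
Step 14: declare d=56 at depth 0
Visible at query point: c=2 d=56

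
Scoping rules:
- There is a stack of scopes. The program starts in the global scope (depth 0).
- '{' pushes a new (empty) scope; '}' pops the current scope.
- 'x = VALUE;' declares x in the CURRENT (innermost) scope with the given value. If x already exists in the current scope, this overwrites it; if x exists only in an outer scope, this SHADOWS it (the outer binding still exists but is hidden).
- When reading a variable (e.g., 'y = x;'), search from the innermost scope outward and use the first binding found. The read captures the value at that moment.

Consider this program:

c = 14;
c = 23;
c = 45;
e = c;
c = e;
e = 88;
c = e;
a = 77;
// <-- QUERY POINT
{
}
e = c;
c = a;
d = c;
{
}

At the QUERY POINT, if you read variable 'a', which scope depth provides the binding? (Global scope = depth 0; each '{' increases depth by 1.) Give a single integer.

Step 1: declare c=14 at depth 0
Step 2: declare c=23 at depth 0
Step 3: declare c=45 at depth 0
Step 4: declare e=(read c)=45 at depth 0
Step 5: declare c=(read e)=45 at depth 0
Step 6: declare e=88 at depth 0
Step 7: declare c=(read e)=88 at depth 0
Step 8: declare a=77 at depth 0
Visible at query point: a=77 c=88 e=88

Answer: 0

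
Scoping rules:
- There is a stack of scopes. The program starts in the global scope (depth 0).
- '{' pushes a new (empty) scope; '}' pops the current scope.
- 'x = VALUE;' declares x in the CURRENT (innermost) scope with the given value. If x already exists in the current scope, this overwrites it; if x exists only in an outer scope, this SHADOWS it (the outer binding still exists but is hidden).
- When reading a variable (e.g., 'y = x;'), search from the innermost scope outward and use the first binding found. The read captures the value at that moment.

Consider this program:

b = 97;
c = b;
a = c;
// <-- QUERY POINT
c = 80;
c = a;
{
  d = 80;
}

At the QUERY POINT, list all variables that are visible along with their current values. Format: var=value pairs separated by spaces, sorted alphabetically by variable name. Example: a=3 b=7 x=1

Step 1: declare b=97 at depth 0
Step 2: declare c=(read b)=97 at depth 0
Step 3: declare a=(read c)=97 at depth 0
Visible at query point: a=97 b=97 c=97

Answer: a=97 b=97 c=97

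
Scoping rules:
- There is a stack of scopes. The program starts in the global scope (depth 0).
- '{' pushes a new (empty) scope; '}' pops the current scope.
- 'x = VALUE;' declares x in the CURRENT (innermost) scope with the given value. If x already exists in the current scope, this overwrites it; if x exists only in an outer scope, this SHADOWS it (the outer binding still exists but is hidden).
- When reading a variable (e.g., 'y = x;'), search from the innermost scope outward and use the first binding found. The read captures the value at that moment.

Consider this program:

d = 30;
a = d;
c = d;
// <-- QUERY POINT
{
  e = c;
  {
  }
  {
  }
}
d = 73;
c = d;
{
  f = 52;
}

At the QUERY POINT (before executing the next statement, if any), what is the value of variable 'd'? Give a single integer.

Answer: 30

Derivation:
Step 1: declare d=30 at depth 0
Step 2: declare a=(read d)=30 at depth 0
Step 3: declare c=(read d)=30 at depth 0
Visible at query point: a=30 c=30 d=30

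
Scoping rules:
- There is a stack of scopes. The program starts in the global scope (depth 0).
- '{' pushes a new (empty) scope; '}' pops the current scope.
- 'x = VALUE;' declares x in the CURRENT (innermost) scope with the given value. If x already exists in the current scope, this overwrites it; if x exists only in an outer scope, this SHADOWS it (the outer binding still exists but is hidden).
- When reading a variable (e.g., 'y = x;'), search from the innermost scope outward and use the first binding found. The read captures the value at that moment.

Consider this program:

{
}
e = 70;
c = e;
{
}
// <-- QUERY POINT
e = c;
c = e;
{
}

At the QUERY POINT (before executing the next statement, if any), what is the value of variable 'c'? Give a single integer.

Step 1: enter scope (depth=1)
Step 2: exit scope (depth=0)
Step 3: declare e=70 at depth 0
Step 4: declare c=(read e)=70 at depth 0
Step 5: enter scope (depth=1)
Step 6: exit scope (depth=0)
Visible at query point: c=70 e=70

Answer: 70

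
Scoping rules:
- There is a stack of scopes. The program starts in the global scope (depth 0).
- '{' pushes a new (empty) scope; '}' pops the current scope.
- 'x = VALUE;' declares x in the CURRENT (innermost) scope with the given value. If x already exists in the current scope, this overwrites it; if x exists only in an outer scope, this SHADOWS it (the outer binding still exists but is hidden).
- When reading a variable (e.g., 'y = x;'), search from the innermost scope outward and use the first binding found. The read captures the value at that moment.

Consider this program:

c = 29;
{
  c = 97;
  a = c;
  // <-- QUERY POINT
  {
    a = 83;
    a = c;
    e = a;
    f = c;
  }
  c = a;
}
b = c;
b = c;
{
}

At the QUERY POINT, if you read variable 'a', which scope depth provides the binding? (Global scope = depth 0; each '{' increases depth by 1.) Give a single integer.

Step 1: declare c=29 at depth 0
Step 2: enter scope (depth=1)
Step 3: declare c=97 at depth 1
Step 4: declare a=(read c)=97 at depth 1
Visible at query point: a=97 c=97

Answer: 1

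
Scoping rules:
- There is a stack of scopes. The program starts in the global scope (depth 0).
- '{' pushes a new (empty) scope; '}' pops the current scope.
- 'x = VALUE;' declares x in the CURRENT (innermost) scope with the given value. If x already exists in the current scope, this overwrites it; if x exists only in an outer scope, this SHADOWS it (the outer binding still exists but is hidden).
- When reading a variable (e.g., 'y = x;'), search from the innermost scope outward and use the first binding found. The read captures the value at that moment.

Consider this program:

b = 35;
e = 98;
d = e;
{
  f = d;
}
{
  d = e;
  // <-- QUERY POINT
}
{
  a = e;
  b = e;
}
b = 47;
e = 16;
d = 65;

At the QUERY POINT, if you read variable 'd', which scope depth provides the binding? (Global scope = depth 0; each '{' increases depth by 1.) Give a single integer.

Answer: 1

Derivation:
Step 1: declare b=35 at depth 0
Step 2: declare e=98 at depth 0
Step 3: declare d=(read e)=98 at depth 0
Step 4: enter scope (depth=1)
Step 5: declare f=(read d)=98 at depth 1
Step 6: exit scope (depth=0)
Step 7: enter scope (depth=1)
Step 8: declare d=(read e)=98 at depth 1
Visible at query point: b=35 d=98 e=98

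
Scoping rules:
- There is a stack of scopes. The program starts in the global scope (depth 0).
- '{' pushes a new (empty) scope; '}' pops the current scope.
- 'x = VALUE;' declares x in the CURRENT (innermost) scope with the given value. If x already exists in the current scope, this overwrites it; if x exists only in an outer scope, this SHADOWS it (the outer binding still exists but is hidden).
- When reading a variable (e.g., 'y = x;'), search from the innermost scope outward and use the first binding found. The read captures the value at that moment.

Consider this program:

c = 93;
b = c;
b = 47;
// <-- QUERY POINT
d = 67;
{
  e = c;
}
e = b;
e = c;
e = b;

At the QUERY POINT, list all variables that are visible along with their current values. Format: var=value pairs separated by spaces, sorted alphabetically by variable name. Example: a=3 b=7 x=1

Step 1: declare c=93 at depth 0
Step 2: declare b=(read c)=93 at depth 0
Step 3: declare b=47 at depth 0
Visible at query point: b=47 c=93

Answer: b=47 c=93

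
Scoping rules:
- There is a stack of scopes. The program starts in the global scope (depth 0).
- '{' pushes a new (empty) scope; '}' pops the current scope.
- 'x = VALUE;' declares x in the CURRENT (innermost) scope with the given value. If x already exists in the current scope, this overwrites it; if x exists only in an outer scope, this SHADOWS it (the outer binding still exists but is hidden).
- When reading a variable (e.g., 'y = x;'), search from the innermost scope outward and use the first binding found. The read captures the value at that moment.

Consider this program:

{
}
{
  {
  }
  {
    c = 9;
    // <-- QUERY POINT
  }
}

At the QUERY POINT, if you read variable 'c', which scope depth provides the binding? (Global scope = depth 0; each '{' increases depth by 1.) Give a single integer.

Answer: 2

Derivation:
Step 1: enter scope (depth=1)
Step 2: exit scope (depth=0)
Step 3: enter scope (depth=1)
Step 4: enter scope (depth=2)
Step 5: exit scope (depth=1)
Step 6: enter scope (depth=2)
Step 7: declare c=9 at depth 2
Visible at query point: c=9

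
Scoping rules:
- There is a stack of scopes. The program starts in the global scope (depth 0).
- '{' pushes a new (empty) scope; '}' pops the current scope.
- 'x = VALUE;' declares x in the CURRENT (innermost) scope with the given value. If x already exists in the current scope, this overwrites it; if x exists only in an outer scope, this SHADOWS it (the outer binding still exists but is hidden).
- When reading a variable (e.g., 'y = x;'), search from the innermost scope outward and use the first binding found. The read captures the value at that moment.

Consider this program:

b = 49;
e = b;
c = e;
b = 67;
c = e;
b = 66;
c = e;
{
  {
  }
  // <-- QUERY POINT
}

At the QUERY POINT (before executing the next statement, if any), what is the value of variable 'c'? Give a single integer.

Step 1: declare b=49 at depth 0
Step 2: declare e=(read b)=49 at depth 0
Step 3: declare c=(read e)=49 at depth 0
Step 4: declare b=67 at depth 0
Step 5: declare c=(read e)=49 at depth 0
Step 6: declare b=66 at depth 0
Step 7: declare c=(read e)=49 at depth 0
Step 8: enter scope (depth=1)
Step 9: enter scope (depth=2)
Step 10: exit scope (depth=1)
Visible at query point: b=66 c=49 e=49

Answer: 49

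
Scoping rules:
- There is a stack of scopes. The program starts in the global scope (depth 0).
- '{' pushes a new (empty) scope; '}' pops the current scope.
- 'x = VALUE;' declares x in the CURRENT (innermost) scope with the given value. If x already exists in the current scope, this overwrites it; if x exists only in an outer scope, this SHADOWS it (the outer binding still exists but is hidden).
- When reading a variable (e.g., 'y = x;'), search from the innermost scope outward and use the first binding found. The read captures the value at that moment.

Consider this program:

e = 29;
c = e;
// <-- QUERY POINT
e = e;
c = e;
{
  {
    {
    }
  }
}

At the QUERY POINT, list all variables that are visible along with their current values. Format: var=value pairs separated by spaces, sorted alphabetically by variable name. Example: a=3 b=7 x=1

Answer: c=29 e=29

Derivation:
Step 1: declare e=29 at depth 0
Step 2: declare c=(read e)=29 at depth 0
Visible at query point: c=29 e=29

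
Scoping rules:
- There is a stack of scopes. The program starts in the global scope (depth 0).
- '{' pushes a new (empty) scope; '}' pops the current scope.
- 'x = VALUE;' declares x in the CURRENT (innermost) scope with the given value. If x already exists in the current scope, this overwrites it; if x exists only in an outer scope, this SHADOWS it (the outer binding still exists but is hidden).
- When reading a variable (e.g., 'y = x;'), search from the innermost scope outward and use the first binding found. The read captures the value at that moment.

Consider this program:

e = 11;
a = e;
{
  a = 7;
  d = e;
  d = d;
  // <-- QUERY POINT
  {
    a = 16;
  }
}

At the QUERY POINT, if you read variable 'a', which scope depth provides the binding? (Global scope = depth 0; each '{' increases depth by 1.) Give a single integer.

Answer: 1

Derivation:
Step 1: declare e=11 at depth 0
Step 2: declare a=(read e)=11 at depth 0
Step 3: enter scope (depth=1)
Step 4: declare a=7 at depth 1
Step 5: declare d=(read e)=11 at depth 1
Step 6: declare d=(read d)=11 at depth 1
Visible at query point: a=7 d=11 e=11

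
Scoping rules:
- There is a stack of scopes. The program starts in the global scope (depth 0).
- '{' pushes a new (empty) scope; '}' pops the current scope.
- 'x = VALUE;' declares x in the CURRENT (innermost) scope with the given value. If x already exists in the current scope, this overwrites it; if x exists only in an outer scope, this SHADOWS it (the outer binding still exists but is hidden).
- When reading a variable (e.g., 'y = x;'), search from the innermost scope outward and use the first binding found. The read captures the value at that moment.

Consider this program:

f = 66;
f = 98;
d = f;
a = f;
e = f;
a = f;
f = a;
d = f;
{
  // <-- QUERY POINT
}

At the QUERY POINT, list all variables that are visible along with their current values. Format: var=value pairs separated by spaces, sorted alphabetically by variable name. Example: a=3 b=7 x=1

Step 1: declare f=66 at depth 0
Step 2: declare f=98 at depth 0
Step 3: declare d=(read f)=98 at depth 0
Step 4: declare a=(read f)=98 at depth 0
Step 5: declare e=(read f)=98 at depth 0
Step 6: declare a=(read f)=98 at depth 0
Step 7: declare f=(read a)=98 at depth 0
Step 8: declare d=(read f)=98 at depth 0
Step 9: enter scope (depth=1)
Visible at query point: a=98 d=98 e=98 f=98

Answer: a=98 d=98 e=98 f=98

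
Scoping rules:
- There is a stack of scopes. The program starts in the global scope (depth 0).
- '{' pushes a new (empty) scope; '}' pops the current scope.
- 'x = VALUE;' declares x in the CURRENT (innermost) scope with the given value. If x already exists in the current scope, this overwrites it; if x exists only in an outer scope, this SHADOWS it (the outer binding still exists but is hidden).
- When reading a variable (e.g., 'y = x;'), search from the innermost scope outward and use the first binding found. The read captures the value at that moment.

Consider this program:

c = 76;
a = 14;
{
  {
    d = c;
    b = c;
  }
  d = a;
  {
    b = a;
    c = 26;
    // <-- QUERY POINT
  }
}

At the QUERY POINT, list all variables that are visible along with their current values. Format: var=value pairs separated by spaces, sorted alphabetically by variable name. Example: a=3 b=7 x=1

Answer: a=14 b=14 c=26 d=14

Derivation:
Step 1: declare c=76 at depth 0
Step 2: declare a=14 at depth 0
Step 3: enter scope (depth=1)
Step 4: enter scope (depth=2)
Step 5: declare d=(read c)=76 at depth 2
Step 6: declare b=(read c)=76 at depth 2
Step 7: exit scope (depth=1)
Step 8: declare d=(read a)=14 at depth 1
Step 9: enter scope (depth=2)
Step 10: declare b=(read a)=14 at depth 2
Step 11: declare c=26 at depth 2
Visible at query point: a=14 b=14 c=26 d=14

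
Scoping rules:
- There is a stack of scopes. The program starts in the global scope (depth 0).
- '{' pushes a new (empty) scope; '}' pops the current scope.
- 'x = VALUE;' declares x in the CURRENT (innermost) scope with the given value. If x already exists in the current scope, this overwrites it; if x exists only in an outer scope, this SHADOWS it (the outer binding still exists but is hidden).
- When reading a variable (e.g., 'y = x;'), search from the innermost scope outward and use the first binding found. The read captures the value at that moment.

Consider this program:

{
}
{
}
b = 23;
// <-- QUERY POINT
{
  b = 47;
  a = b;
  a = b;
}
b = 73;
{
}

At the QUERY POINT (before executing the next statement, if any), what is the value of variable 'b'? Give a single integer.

Answer: 23

Derivation:
Step 1: enter scope (depth=1)
Step 2: exit scope (depth=0)
Step 3: enter scope (depth=1)
Step 4: exit scope (depth=0)
Step 5: declare b=23 at depth 0
Visible at query point: b=23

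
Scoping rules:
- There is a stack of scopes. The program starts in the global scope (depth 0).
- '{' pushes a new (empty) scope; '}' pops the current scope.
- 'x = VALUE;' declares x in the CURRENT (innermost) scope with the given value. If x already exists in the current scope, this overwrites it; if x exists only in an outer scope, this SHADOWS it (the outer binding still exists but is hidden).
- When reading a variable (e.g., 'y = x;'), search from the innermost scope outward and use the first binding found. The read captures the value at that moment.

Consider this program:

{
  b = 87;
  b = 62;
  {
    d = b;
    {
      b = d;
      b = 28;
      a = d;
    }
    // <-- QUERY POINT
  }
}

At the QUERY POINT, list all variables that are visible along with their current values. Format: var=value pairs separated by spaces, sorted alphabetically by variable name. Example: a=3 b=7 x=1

Step 1: enter scope (depth=1)
Step 2: declare b=87 at depth 1
Step 3: declare b=62 at depth 1
Step 4: enter scope (depth=2)
Step 5: declare d=(read b)=62 at depth 2
Step 6: enter scope (depth=3)
Step 7: declare b=(read d)=62 at depth 3
Step 8: declare b=28 at depth 3
Step 9: declare a=(read d)=62 at depth 3
Step 10: exit scope (depth=2)
Visible at query point: b=62 d=62

Answer: b=62 d=62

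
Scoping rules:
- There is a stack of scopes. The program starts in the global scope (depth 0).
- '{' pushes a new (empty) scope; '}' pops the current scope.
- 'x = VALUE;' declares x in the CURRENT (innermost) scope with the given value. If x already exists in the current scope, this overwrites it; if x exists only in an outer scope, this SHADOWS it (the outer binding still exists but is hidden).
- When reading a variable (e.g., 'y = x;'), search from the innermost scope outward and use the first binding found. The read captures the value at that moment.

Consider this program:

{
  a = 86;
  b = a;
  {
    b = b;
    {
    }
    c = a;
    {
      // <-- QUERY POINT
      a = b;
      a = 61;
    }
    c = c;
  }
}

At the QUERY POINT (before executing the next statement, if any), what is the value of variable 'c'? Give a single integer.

Answer: 86

Derivation:
Step 1: enter scope (depth=1)
Step 2: declare a=86 at depth 1
Step 3: declare b=(read a)=86 at depth 1
Step 4: enter scope (depth=2)
Step 5: declare b=(read b)=86 at depth 2
Step 6: enter scope (depth=3)
Step 7: exit scope (depth=2)
Step 8: declare c=(read a)=86 at depth 2
Step 9: enter scope (depth=3)
Visible at query point: a=86 b=86 c=86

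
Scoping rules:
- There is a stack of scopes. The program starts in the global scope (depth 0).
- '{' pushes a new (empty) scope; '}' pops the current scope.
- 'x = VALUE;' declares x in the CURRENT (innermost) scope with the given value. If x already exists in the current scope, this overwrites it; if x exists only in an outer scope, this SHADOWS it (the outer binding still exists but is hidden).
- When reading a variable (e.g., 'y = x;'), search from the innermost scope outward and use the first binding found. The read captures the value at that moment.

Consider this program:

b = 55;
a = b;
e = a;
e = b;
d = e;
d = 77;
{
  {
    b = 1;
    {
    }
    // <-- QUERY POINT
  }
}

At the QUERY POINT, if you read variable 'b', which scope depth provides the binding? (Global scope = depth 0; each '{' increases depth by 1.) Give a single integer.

Step 1: declare b=55 at depth 0
Step 2: declare a=(read b)=55 at depth 0
Step 3: declare e=(read a)=55 at depth 0
Step 4: declare e=(read b)=55 at depth 0
Step 5: declare d=(read e)=55 at depth 0
Step 6: declare d=77 at depth 0
Step 7: enter scope (depth=1)
Step 8: enter scope (depth=2)
Step 9: declare b=1 at depth 2
Step 10: enter scope (depth=3)
Step 11: exit scope (depth=2)
Visible at query point: a=55 b=1 d=77 e=55

Answer: 2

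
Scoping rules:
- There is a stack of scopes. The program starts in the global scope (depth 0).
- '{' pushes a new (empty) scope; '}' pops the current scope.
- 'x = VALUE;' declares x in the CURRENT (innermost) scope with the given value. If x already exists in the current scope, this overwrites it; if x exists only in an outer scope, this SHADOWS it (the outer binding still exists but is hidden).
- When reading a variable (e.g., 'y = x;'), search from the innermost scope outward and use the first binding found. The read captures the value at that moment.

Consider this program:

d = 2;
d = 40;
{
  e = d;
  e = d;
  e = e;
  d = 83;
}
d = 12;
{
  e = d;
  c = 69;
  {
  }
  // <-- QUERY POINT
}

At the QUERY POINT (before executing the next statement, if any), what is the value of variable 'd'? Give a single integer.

Step 1: declare d=2 at depth 0
Step 2: declare d=40 at depth 0
Step 3: enter scope (depth=1)
Step 4: declare e=(read d)=40 at depth 1
Step 5: declare e=(read d)=40 at depth 1
Step 6: declare e=(read e)=40 at depth 1
Step 7: declare d=83 at depth 1
Step 8: exit scope (depth=0)
Step 9: declare d=12 at depth 0
Step 10: enter scope (depth=1)
Step 11: declare e=(read d)=12 at depth 1
Step 12: declare c=69 at depth 1
Step 13: enter scope (depth=2)
Step 14: exit scope (depth=1)
Visible at query point: c=69 d=12 e=12

Answer: 12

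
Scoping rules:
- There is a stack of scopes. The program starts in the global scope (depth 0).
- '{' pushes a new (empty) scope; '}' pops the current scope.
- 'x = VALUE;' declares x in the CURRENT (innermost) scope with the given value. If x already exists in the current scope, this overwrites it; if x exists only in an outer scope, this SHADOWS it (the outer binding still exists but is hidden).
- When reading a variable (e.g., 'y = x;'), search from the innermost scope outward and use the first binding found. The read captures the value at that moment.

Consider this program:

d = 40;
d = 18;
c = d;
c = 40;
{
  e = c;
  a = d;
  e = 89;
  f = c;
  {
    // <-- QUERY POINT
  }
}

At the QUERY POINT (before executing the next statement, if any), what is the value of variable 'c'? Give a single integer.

Step 1: declare d=40 at depth 0
Step 2: declare d=18 at depth 0
Step 3: declare c=(read d)=18 at depth 0
Step 4: declare c=40 at depth 0
Step 5: enter scope (depth=1)
Step 6: declare e=(read c)=40 at depth 1
Step 7: declare a=(read d)=18 at depth 1
Step 8: declare e=89 at depth 1
Step 9: declare f=(read c)=40 at depth 1
Step 10: enter scope (depth=2)
Visible at query point: a=18 c=40 d=18 e=89 f=40

Answer: 40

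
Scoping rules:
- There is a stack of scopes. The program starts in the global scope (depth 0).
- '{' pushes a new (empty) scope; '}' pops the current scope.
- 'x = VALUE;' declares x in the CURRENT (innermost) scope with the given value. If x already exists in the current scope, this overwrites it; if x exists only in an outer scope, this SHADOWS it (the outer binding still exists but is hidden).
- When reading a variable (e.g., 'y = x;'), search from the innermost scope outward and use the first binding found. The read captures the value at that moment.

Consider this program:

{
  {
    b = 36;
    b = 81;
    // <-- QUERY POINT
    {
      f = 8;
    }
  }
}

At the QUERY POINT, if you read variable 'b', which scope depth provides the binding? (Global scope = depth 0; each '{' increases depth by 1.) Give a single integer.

Answer: 2

Derivation:
Step 1: enter scope (depth=1)
Step 2: enter scope (depth=2)
Step 3: declare b=36 at depth 2
Step 4: declare b=81 at depth 2
Visible at query point: b=81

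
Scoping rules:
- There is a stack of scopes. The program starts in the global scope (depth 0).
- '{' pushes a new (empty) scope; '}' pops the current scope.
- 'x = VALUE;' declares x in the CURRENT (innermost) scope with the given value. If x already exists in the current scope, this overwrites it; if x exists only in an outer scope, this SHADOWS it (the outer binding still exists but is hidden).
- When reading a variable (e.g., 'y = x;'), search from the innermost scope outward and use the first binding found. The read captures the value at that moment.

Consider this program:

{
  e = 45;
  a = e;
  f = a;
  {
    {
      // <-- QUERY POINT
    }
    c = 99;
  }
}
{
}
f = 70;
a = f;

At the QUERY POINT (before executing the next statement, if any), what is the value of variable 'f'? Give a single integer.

Answer: 45

Derivation:
Step 1: enter scope (depth=1)
Step 2: declare e=45 at depth 1
Step 3: declare a=(read e)=45 at depth 1
Step 4: declare f=(read a)=45 at depth 1
Step 5: enter scope (depth=2)
Step 6: enter scope (depth=3)
Visible at query point: a=45 e=45 f=45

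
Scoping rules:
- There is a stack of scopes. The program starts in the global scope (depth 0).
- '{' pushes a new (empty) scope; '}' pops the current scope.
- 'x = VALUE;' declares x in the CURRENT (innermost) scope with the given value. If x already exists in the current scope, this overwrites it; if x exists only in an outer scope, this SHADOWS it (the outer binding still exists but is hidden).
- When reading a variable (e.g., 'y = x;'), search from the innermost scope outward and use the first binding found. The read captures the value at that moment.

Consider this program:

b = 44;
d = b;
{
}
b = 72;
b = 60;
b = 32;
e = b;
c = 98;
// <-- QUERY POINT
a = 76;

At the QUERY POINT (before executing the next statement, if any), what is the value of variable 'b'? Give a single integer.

Answer: 32

Derivation:
Step 1: declare b=44 at depth 0
Step 2: declare d=(read b)=44 at depth 0
Step 3: enter scope (depth=1)
Step 4: exit scope (depth=0)
Step 5: declare b=72 at depth 0
Step 6: declare b=60 at depth 0
Step 7: declare b=32 at depth 0
Step 8: declare e=(read b)=32 at depth 0
Step 9: declare c=98 at depth 0
Visible at query point: b=32 c=98 d=44 e=32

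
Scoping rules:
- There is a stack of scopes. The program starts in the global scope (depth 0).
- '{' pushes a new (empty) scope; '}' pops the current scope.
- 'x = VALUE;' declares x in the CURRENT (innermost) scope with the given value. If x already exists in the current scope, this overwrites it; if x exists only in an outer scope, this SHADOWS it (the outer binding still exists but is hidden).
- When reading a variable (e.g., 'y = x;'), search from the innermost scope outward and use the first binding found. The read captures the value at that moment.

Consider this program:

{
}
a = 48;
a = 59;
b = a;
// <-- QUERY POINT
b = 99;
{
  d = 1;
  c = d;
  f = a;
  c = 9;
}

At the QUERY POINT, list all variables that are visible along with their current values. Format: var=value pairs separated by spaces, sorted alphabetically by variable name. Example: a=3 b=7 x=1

Step 1: enter scope (depth=1)
Step 2: exit scope (depth=0)
Step 3: declare a=48 at depth 0
Step 4: declare a=59 at depth 0
Step 5: declare b=(read a)=59 at depth 0
Visible at query point: a=59 b=59

Answer: a=59 b=59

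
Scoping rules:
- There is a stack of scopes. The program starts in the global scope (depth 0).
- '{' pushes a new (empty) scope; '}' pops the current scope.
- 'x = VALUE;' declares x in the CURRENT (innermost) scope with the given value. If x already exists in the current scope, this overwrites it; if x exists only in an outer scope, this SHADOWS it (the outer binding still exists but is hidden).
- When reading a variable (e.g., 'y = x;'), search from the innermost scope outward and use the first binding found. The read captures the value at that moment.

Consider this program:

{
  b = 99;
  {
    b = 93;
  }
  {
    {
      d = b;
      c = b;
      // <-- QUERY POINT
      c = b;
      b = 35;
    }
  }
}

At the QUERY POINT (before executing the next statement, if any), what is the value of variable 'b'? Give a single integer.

Step 1: enter scope (depth=1)
Step 2: declare b=99 at depth 1
Step 3: enter scope (depth=2)
Step 4: declare b=93 at depth 2
Step 5: exit scope (depth=1)
Step 6: enter scope (depth=2)
Step 7: enter scope (depth=3)
Step 8: declare d=(read b)=99 at depth 3
Step 9: declare c=(read b)=99 at depth 3
Visible at query point: b=99 c=99 d=99

Answer: 99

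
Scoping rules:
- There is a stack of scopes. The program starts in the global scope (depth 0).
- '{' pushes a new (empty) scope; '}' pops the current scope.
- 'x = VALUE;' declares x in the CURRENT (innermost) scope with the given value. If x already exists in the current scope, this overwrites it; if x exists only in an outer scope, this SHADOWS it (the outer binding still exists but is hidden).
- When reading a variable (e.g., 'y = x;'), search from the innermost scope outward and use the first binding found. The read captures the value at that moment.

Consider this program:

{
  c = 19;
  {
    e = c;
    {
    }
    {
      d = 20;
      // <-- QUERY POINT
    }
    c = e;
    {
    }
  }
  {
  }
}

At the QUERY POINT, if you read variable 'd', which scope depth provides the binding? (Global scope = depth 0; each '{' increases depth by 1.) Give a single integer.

Answer: 3

Derivation:
Step 1: enter scope (depth=1)
Step 2: declare c=19 at depth 1
Step 3: enter scope (depth=2)
Step 4: declare e=(read c)=19 at depth 2
Step 5: enter scope (depth=3)
Step 6: exit scope (depth=2)
Step 7: enter scope (depth=3)
Step 8: declare d=20 at depth 3
Visible at query point: c=19 d=20 e=19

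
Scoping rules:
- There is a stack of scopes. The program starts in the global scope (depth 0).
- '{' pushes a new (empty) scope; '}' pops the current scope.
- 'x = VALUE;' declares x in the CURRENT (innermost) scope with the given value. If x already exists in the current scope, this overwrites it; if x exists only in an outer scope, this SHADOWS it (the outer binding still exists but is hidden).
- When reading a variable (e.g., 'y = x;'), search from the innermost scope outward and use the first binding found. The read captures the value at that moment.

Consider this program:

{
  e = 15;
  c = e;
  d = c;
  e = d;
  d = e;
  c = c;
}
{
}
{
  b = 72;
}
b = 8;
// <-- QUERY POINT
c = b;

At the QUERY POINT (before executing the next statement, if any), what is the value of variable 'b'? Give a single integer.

Answer: 8

Derivation:
Step 1: enter scope (depth=1)
Step 2: declare e=15 at depth 1
Step 3: declare c=(read e)=15 at depth 1
Step 4: declare d=(read c)=15 at depth 1
Step 5: declare e=(read d)=15 at depth 1
Step 6: declare d=(read e)=15 at depth 1
Step 7: declare c=(read c)=15 at depth 1
Step 8: exit scope (depth=0)
Step 9: enter scope (depth=1)
Step 10: exit scope (depth=0)
Step 11: enter scope (depth=1)
Step 12: declare b=72 at depth 1
Step 13: exit scope (depth=0)
Step 14: declare b=8 at depth 0
Visible at query point: b=8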